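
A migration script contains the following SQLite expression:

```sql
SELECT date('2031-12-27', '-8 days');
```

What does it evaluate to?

Going back 8 days within December lands on 2031-12-19.

2031-12-19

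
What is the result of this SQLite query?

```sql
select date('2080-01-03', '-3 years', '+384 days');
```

Adding -3 years to 2080-01-03 gives 2077-01-03.
Applying '+384 days' to 2077-01-03: counting 384 days forward gives 2078-01-22.

2078-01-22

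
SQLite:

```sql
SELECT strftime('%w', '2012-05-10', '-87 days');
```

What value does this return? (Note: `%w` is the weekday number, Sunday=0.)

1

First apply '-87 days': 2012-05-10 → 2012-02-13.
2012-02-13 is a Monday; with Sunday=0 that is 1.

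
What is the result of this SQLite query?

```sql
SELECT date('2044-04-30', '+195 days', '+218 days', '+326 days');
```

Applying '+195 days' to 2044-04-30: counting 195 days forward gives 2044-11-11.
Applying '+218 days' to 2044-11-11: counting 218 days forward gives 2045-06-17.
Applying '+326 days' to 2045-06-17: counting 326 days forward gives 2046-05-09.

2046-05-09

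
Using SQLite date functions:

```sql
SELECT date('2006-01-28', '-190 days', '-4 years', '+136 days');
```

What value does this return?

2001-12-05

Applying '-190 days' to 2006-01-28: counting 190 days back gives 2005-07-22.
Adding -4 years to 2005-07-22 gives 2001-07-22.
Applying '+136 days' to 2001-07-22: counting 136 days forward gives 2001-12-05.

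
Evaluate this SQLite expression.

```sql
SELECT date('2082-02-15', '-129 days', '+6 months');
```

Applying '-129 days' to 2082-02-15: counting 129 days back gives 2081-10-09.
Adding +6 months to 2081-10-09 gives 2082-04-09.

2082-04-09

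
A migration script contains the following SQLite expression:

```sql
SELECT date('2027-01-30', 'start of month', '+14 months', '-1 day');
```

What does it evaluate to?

2028-02-29

`start of month` rewinds 2027-01-30 to 2027-01-01.
Adding +14 months to 2027-01-01 gives 2028-03-01.
Going back 1 day from 2028-03-01 reaches 2028-02-29 (last day of February, 29 days).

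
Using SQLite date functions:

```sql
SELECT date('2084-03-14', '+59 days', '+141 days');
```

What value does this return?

Applying '+59 days' to 2084-03-14: counting 59 days forward gives 2084-05-12.
Applying '+141 days' to 2084-05-12: counting 141 days forward gives 2084-09-30.

2084-09-30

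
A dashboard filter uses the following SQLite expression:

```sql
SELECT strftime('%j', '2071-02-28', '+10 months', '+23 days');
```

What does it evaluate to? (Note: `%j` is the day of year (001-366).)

First apply '+10 months', '+23 days': 2071-02-28 → 2072-01-20.
Day-of-year for 2072-01-20: days since 2072-01-01 inclusive = 20, zero-padded to 020.

020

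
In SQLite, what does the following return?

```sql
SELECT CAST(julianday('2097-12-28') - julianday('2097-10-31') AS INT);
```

0 days remain in October 2097 after the 31st (31 − 31).
November 2097: 30 days.
Then 28 days into December 2097.
Total: 0 + 30 + 28 = 58.

58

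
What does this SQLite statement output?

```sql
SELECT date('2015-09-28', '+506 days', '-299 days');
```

Applying '+506 days' to 2015-09-28: counting 506 days forward gives 2017-02-15.
Applying '-299 days' to 2017-02-15: counting 299 days back gives 2016-04-22.

2016-04-22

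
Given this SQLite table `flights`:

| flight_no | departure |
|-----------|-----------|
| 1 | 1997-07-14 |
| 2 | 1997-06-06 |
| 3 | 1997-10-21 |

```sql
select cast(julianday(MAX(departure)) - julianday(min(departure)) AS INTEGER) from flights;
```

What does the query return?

MIN = 1997-06-06, MAX = 1997-10-21.
24 days remain in June 1997 after the 6th (30 − 6).
July 1997: 31 days.
August 1997: 31 days.
September 1997: 30 days.
Then 21 days into October 1997.
Total: 24 + 31 + 31 + 30 + 21 = 137.

137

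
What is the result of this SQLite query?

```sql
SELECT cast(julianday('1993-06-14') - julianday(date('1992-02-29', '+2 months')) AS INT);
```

Adding +2 months to 1992-02-29 gives 1992-04-29.
1 day remains in April 1992 after the 29th (30 − 29).
Full months from May 1992 through May 1993 contribute their day counts.
Then 14 days into June 1993.
Total: 1 + 31 + 30 + 31 + 31 + 30 + 31 + 30 + 31 + 31 + 28 + 31 + 30 + 31 + 14 = 411.

411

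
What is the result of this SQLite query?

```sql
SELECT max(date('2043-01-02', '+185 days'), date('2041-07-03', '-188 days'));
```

date('2043-01-02', '+185 days') → 2043-07-06.
date('2041-07-03', '-188 days') → 2040-12-27.
Later of the two is 2043-07-06.

2043-07-06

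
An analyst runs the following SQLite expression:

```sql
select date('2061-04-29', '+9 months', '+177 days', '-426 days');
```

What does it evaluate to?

2061-05-25

Adding +9 months to 2061-04-29 gives 2062-01-29.
Applying '+177 days' to 2062-01-29: counting 177 days forward gives 2062-07-25.
Applying '-426 days' to 2062-07-25: counting 426 days back gives 2061-05-25.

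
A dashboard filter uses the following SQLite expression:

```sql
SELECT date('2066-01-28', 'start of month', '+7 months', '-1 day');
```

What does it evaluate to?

`start of month` rewinds 2066-01-28 to 2066-01-01.
Adding +7 months to 2066-01-01 gives 2066-08-01.
Going back 1 day from 2066-08-01 reaches 2066-07-31 (last day of July, 31 days).

2066-07-31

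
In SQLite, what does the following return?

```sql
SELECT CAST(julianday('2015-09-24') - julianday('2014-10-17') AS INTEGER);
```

342

14 days remain in October 2014 after the 17th (31 − 17).
Full months from November 2014 through August 2015 contribute their day counts.
Then 24 days into September 2015.
Total: 14 + 30 + 31 + 31 + 28 + 31 + 30 + 31 + 30 + 31 + 31 + 24 = 342.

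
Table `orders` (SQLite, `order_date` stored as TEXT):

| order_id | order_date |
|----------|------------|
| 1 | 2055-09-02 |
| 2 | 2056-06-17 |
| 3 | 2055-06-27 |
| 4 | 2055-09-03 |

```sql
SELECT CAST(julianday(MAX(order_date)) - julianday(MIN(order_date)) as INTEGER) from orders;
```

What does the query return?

MIN = 2055-06-27, MAX = 2056-06-17.
3 days remain in June 2055 after the 27th (30 − 27).
Full months from July 2055 through May 2056 contribute their day counts.
Then 17 days into June 2056.
Total: 3 + 31 + 31 + 30 + 31 + 30 + 31 + 31 + 29 + 31 + 30 + 31 + 17 = 356.

356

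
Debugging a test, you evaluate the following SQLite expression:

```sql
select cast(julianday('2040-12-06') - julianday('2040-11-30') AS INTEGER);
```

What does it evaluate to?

0 days remain in November 2040 after the 30th (30 − 30).
Then 6 days into December 2040.
Total: 0 + 6 = 6.

6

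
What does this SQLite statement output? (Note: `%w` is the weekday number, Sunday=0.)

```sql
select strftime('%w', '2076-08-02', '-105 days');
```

First apply '-105 days': 2076-08-02 → 2076-04-19.
2076-04-19 is a Sunday; with Sunday=0 that is 0.

0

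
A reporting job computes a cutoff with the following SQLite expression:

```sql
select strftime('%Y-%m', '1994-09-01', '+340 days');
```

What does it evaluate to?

First apply '+340 days': 1994-09-01 → 1995-08-07.
`%Y-%m` extracts the year-month: 1995-08.

1995-08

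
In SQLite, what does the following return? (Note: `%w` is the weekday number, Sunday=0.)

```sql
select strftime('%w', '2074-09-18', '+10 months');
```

4

First apply '+10 months': 2074-09-18 → 2075-07-18.
2075-07-18 is a Thursday; with Sunday=0 that is 4.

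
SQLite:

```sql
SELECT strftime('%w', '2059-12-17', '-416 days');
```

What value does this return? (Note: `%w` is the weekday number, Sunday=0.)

First apply '-416 days': 2059-12-17 → 2058-10-27.
2058-10-27 is a Sunday; with Sunday=0 that is 0.

0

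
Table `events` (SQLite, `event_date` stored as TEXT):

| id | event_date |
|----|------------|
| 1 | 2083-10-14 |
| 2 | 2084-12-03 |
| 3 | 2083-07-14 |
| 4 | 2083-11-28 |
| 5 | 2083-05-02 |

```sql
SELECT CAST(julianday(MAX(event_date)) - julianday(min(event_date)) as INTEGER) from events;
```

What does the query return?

MIN = 2083-05-02, MAX = 2084-12-03.
29 days remain in May 2083 after the 2nd (31 − 2).
Full months from June 2083 through November 2084 contribute their day counts.
Then 3 days into December 2084.
Total: 29 + 30 + 31 + 31 + 30 + 31 + 30 + 31 + 31 + 29 + 31 + 30 + 31 + 30 + 31 + 31 + 30 + 31 + 30 + 3 = 581.

581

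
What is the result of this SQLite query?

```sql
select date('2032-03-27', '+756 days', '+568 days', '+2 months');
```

2036-01-11

Applying '+756 days' to 2032-03-27: counting 756 days forward gives 2034-04-22.
Applying '+568 days' to 2034-04-22: counting 568 days forward gives 2035-11-11.
Adding +2 months to 2035-11-11 gives 2036-01-11.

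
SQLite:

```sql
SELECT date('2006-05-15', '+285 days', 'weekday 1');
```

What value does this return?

Applying '+285 days' to 2006-05-15: counting 285 days forward gives 2007-02-24.
`weekday 1` advances to the next Monday; 2007-02-24 is a Saturday, so it moves forward to 2007-02-26.

2007-02-26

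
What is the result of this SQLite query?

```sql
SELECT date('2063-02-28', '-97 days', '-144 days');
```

2062-07-02

Applying '-97 days' to 2063-02-28: counting 97 days back gives 2062-11-23.
Applying '-144 days' to 2062-11-23: counting 144 days back gives 2062-07-02.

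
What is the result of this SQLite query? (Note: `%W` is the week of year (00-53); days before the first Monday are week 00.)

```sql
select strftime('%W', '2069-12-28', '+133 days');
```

18

First apply '+133 days': 2069-12-28 → 2070-05-10.
2070-05-10 is a Saturday. SQLite's %W counts Mondays since the year started; the result is 18.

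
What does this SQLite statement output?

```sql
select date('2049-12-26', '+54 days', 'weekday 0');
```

Applying '+54 days' to 2049-12-26: counting 54 days forward gives 2050-02-18.
`weekday 0` advances to the next Sunday; 2050-02-18 is a Friday, so it moves forward to 2050-02-20.

2050-02-20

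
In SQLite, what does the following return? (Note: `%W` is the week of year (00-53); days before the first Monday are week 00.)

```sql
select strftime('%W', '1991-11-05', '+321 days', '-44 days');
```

31

First apply '+321 days', '-44 days': 1991-11-05 → 1992-08-08.
1992-08-08 is a Saturday. SQLite's %W counts Mondays since the year started; the result is 31.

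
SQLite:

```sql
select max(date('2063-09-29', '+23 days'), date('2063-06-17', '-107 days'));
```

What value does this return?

2063-10-22

date('2063-09-29', '+23 days') → 2063-10-22.
date('2063-06-17', '-107 days') → 2063-03-02.
Later of the two is 2063-10-22.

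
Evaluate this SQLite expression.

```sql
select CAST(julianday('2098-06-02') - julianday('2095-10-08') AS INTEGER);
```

968

23 days remain in October 2095 after the 8th (31 − 8).
Full months from November 2095 through May 2098 contribute their day counts.
Then 2 days into June 2098.
Total: 23 + 30 + 31 + 31 + 29 + 31 + 30 + 31 + 30 + 31 + 31 + 30 + 31 + 30 + 31 + 31 + 28 + 31 + 30 + 31 + 30 + 31 + 31 + 30 + 31 + 30 + 31 + 31 + 28 + 31 + 30 + 31 + 2 = 968.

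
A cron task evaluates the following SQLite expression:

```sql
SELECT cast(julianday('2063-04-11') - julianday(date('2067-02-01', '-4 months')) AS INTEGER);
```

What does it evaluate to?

-1269

Adding -4 months to 2067-02-01 gives 2066-10-01.
19 days remain in April 2063 after the 11th (30 − 11).
Full months from May 2063 through September 2066 contribute their day counts.
Then 1 day into October 2066.
Total: 19 + 31 + 30 + 31 + 31 + 30 + 31 + 30 + 31 + 31 + 29 + 31 + 30 + 31 + 30 + 31 + 31 + 30 + 31 + 30 + 31 + 31 + 28 + 31 + 30 + 31 + 30 + 31 + 31 + 30 + 31 + 30 + 31 + 31 + 28 + 31 + 30 + 31 + 30 + 31 + 31 + 30 + 1 = 1269.
The subtraction is earlier − later, so the result is −1269 → -1269.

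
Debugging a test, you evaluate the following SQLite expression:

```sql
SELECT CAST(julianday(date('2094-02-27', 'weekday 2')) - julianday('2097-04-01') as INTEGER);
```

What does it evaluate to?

`weekday 2` advances to the next Tuesday; 2094-02-27 is a Saturday, so it moves forward to 2094-03-02.
29 days remain in March 2094 after the 2nd (31 − 2).
Full months from April 2094 through March 2097 contribute their day counts.
Then 1 day into April 2097.
Total: 29 + 30 + 31 + 30 + 31 + 31 + 30 + 31 + 30 + 31 + 31 + 28 + 31 + 30 + 31 + 30 + 31 + 31 + 30 + 31 + 30 + 31 + 31 + 29 + 31 + 30 + 31 + 30 + 31 + 31 + 30 + 31 + 30 + 31 + 31 + 28 + 31 + 1 = 1126.
The subtraction is earlier − later, so the result is −1126 → -1126.

-1126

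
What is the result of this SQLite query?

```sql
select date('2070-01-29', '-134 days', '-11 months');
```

Applying '-134 days' to 2070-01-29: counting 134 days back gives 2069-09-17.
Adding -11 months to 2069-09-17 gives 2068-10-17.

2068-10-17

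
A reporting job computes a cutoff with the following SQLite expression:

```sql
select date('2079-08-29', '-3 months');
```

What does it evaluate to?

Adding -3 months to 2079-08-29 gives 2079-05-29.

2079-05-29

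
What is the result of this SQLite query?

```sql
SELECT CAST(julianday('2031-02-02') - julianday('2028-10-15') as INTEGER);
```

840

16 days remain in October 2028 after the 15th (31 − 15).
Full months from November 2028 through January 2031 contribute their day counts.
Then 2 days into February 2031.
Total: 16 + 30 + 31 + 31 + 28 + 31 + 30 + 31 + 30 + 31 + 31 + 30 + 31 + 30 + 31 + 31 + 28 + 31 + 30 + 31 + 30 + 31 + 31 + 30 + 31 + 30 + 31 + 31 + 2 = 840.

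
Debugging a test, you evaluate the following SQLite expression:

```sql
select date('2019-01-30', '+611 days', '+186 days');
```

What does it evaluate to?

Applying '+611 days' to 2019-01-30: counting 611 days forward gives 2020-10-02.
Applying '+186 days' to 2020-10-02: counting 186 days forward gives 2021-04-06.

2021-04-06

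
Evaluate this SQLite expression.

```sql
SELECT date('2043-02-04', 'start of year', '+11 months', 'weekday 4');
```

`start of year` rewinds 2043-02-04 to 2043-01-01.
Adding +11 months to 2043-01-01 gives 2043-12-01.
`weekday 4` advances to the next Thursday; 2043-12-01 is a Tuesday, so it moves forward to 2043-12-03.

2043-12-03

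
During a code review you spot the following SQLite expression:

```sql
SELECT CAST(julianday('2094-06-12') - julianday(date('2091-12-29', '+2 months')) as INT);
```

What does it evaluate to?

Adding +2 months to 2091-12-29 gives 2092-02-29.
0 days remain in February 2092 after the 29th (29 − 29).
Full months from March 2092 through May 2094 contribute their day counts.
Then 12 days into June 2094.
Total: 0 + 31 + 30 + 31 + 30 + 31 + 31 + 30 + 31 + 30 + 31 + 31 + 28 + 31 + 30 + 31 + 30 + 31 + 31 + 30 + 31 + 30 + 31 + 31 + 28 + 31 + 30 + 31 + 12 = 834.

834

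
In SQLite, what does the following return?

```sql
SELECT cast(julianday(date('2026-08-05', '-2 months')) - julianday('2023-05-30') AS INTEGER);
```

Adding -2 months to 2026-08-05 gives 2026-06-05.
1 day remains in May 2023 after the 30th (31 − 30).
Full months from June 2023 through May 2026 contribute their day counts.
Then 5 days into June 2026.
Total: 1 + 30 + 31 + 31 + 30 + 31 + 30 + 31 + 31 + 29 + 31 + 30 + 31 + 30 + 31 + 31 + 30 + 31 + 30 + 31 + 31 + 28 + 31 + 30 + 31 + 30 + 31 + 31 + 30 + 31 + 30 + 31 + 31 + 28 + 31 + 30 + 31 + 5 = 1102.

1102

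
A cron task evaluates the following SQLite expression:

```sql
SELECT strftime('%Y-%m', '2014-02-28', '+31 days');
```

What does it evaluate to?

First apply '+31 days': 2014-02-28 → 2014-03-31.
`%Y-%m` extracts the year-month: 2014-03.

2014-03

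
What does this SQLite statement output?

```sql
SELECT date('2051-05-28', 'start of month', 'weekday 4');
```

`start of month` rewinds 2051-05-28 to 2051-05-01.
`weekday 4` advances to the next Thursday; 2051-05-01 is a Monday, so it moves forward to 2051-05-04.

2051-05-04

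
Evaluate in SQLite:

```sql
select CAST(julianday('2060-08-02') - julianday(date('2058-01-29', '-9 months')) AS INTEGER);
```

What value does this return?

1191

Adding -9 months to 2058-01-29 gives 2057-04-29.
1 day remains in April 2057 after the 29th (30 − 29).
Full months from May 2057 through July 2060 contribute their day counts.
Then 2 days into August 2060.
Total: 1 + 31 + 30 + 31 + 31 + 30 + 31 + 30 + 31 + 31 + 28 + 31 + 30 + 31 + 30 + 31 + 31 + 30 + 31 + 30 + 31 + 31 + 28 + 31 + 30 + 31 + 30 + 31 + 31 + 30 + 31 + 30 + 31 + 31 + 29 + 31 + 30 + 31 + 30 + 31 + 2 = 1191.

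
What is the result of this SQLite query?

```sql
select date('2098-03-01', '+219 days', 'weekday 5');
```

Applying '+219 days' to 2098-03-01: counting 219 days forward gives 2098-10-06.
`weekday 5` advances to the next Friday; 2098-10-06 is a Monday, so it moves forward to 2098-10-10.

2098-10-10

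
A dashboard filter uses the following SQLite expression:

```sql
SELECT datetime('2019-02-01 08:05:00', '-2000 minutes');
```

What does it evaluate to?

2000 minutes = 33h 20m; -2000 minutes from 2019-02-01 08:05:00 is 2019-01-30 22:45:00 (crosses midnight).

2019-01-30 22:45:00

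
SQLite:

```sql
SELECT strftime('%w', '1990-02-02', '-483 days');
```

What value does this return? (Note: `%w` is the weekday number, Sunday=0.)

First apply '-483 days': 1990-02-02 → 1988-10-07.
1988-10-07 is a Friday; with Sunday=0 that is 5.

5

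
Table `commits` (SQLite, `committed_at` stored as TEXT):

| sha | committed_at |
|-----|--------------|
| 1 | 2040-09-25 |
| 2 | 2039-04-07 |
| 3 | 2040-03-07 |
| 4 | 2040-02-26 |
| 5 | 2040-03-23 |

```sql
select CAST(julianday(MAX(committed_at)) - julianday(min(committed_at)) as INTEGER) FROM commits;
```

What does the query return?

MIN = 2039-04-07, MAX = 2040-09-25.
23 days remain in April 2039 after the 7th (30 − 7).
Full months from May 2039 through August 2040 contribute their day counts.
Then 25 days into September 2040.
Total: 23 + 31 + 30 + 31 + 31 + 30 + 31 + 30 + 31 + 31 + 29 + 31 + 30 + 31 + 30 + 31 + 31 + 25 = 537.

537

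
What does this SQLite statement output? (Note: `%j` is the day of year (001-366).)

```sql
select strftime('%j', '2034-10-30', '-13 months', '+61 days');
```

First apply '-13 months', '+61 days': 2034-10-30 → 2033-11-30.
Day-of-year for 2033-11-30: days since 2033-01-01 inclusive = 334, zero-padded to 334.

334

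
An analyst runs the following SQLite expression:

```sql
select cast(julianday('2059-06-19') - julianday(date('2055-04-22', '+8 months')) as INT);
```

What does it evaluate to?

1275

Adding +8 months to 2055-04-22 gives 2055-12-22.
9 days remain in December 2055 after the 22nd (31 − 22).
Full months from January 2056 through May 2059 contribute their day counts.
Then 19 days into June 2059.
Total: 9 + 31 + 29 + 31 + 30 + 31 + 30 + 31 + 31 + 30 + 31 + 30 + 31 + 31 + 28 + 31 + 30 + 31 + 30 + 31 + 31 + 30 + 31 + 30 + 31 + 31 + 28 + 31 + 30 + 31 + 30 + 31 + 31 + 30 + 31 + 30 + 31 + 31 + 28 + 31 + 30 + 31 + 19 = 1275.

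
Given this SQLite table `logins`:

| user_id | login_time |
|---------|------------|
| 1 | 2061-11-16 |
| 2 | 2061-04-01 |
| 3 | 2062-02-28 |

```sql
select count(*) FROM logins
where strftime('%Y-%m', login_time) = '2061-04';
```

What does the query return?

1

Rows with year-month 2061-04: 2061-04-01 → 1.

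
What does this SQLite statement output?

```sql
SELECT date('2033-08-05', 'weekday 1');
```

`weekday 1` advances to the next Monday; 2033-08-05 is a Friday, so it moves forward to 2033-08-08.

2033-08-08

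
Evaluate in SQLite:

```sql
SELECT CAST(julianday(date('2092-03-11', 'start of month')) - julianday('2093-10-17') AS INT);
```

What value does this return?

-595

`start of month` rewinds 2092-03-11 to 2092-03-01.
30 days remain in March 2092 after the 1st (31 − 1).
Full months from April 2092 through September 2093 contribute their day counts.
Then 17 days into October 2093.
Total: 30 + 30 + 31 + 30 + 31 + 31 + 30 + 31 + 30 + 31 + 31 + 28 + 31 + 30 + 31 + 30 + 31 + 31 + 30 + 17 = 595.
The subtraction is earlier − later, so the result is −595 → -595.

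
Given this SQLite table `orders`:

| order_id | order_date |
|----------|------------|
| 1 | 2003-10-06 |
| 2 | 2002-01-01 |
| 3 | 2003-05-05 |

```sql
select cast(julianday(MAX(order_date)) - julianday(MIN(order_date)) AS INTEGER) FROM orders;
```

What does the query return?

MIN = 2002-01-01, MAX = 2003-10-06.
30 days remain in January 2002 after the 1st (31 − 1).
Full months from February 2002 through September 2003 contribute their day counts.
Then 6 days into October 2003.
Total: 30 + 28 + 31 + 30 + 31 + 30 + 31 + 31 + 30 + 31 + 30 + 31 + 31 + 28 + 31 + 30 + 31 + 30 + 31 + 31 + 30 + 6 = 643.

643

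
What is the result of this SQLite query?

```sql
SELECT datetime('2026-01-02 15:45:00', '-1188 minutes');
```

1188 minutes = 19h 48m; -1188 minutes from 2026-01-02 15:45:00 is 2026-01-01 19:57:00 (crosses midnight).

2026-01-01 19:57:00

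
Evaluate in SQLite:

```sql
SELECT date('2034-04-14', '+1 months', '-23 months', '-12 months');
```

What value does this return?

2031-06-14

Adding +1 month to 2034-04-14 gives 2034-05-14.
Adding -23 months to 2034-05-14 gives 2032-06-14.
Adding -12 months to 2032-06-14 gives 2031-06-14.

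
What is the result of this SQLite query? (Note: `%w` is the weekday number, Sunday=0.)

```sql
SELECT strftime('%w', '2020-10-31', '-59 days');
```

First apply '-59 days': 2020-10-31 → 2020-09-02.
2020-09-02 is a Wednesday; with Sunday=0 that is 3.

3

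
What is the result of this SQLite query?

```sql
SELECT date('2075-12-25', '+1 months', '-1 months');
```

2075-12-25

Adding +1 month to 2075-12-25 gives 2076-01-25.
Adding -1 month to 2076-01-25 gives 2075-12-25.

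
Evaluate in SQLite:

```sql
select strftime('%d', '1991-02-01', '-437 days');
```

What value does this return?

21

First apply '-437 days': 1991-02-01 → 1989-11-21.
`%d` extracts the 2-digit day of month: 21.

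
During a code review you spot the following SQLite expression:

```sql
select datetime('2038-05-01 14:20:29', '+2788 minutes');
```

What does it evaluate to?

2788 minutes = 46h 28m; +2788 minutes from 2038-05-01 14:20:29 is 2038-05-03 12:48:29 (crosses midnight).

2038-05-03 12:48:29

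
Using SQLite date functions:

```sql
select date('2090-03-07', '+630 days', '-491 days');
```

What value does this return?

2090-07-24

Applying '+630 days' to 2090-03-07: counting 630 days forward gives 2091-11-27.
Applying '-491 days' to 2091-11-27: counting 491 days back gives 2090-07-24.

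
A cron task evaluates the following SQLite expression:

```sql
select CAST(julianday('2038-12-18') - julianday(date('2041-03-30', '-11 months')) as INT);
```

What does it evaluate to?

Adding -11 months to 2041-03-30 gives 2040-04-30.
13 days remain in December 2038 after the 18th (31 − 18).
Full months from January 2039 through March 2040 contribute their day counts.
Then 30 days into April 2040.
Total: 13 + 31 + 28 + 31 + 30 + 31 + 30 + 31 + 31 + 30 + 31 + 30 + 31 + 31 + 29 + 31 + 30 = 499.
The subtraction is earlier − later, so the result is −499 → -499.

-499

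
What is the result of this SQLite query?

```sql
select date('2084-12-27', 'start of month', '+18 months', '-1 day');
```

`start of month` rewinds 2084-12-27 to 2084-12-01.
Adding +18 months to 2084-12-01 gives 2086-06-01.
Going back 1 day from 2086-06-01 reaches 2086-05-31 (last day of May, 31 days).

2086-05-31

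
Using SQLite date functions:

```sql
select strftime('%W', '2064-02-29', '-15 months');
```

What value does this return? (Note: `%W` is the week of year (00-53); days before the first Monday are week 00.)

First apply '-15 months': 2064-02-29 → 2062-11-29.
2062-11-29 is a Wednesday. SQLite's %W counts Mondays since the year started; the result is 48.

48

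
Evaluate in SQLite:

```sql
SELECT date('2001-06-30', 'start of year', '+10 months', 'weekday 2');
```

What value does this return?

`start of year` rewinds 2001-06-30 to 2001-01-01.
Adding +10 months to 2001-01-01 gives 2001-11-01.
`weekday 2` advances to the next Tuesday; 2001-11-01 is a Thursday, so it moves forward to 2001-11-06.

2001-11-06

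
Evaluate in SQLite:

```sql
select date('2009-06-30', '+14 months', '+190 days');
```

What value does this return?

Adding +14 months to 2009-06-30 gives 2010-08-30.
Applying '+190 days' to 2010-08-30: counting 190 days forward gives 2011-03-08.

2011-03-08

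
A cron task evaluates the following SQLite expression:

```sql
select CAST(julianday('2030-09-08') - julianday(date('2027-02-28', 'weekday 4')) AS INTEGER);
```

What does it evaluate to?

1284

`weekday 4` advances to the next Thursday; 2027-02-28 is a Sunday, so it moves forward to 2027-03-04.
27 days remain in March 2027 after the 4th (31 − 4).
Full months from April 2027 through August 2030 contribute their day counts.
Then 8 days into September 2030.
Total: 27 + 30 + 31 + 30 + 31 + 31 + 30 + 31 + 30 + 31 + 31 + 29 + 31 + 30 + 31 + 30 + 31 + 31 + 30 + 31 + 30 + 31 + 31 + 28 + 31 + 30 + 31 + 30 + 31 + 31 + 30 + 31 + 30 + 31 + 31 + 28 + 31 + 30 + 31 + 30 + 31 + 31 + 8 = 1284.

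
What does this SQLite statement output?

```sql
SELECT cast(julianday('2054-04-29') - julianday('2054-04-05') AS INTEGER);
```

24

Both dates are in April 2054: 29 − 5 = 24.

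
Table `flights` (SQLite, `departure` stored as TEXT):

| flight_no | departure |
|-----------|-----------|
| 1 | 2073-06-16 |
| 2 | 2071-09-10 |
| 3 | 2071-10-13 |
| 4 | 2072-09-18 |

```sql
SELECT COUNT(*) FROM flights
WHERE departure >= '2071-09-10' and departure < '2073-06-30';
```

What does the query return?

4

Rows in [2071-09-10, 2073-06-30): 2073-06-16, 2071-09-10, 2071-10-13, 2072-09-18 → 4 rows.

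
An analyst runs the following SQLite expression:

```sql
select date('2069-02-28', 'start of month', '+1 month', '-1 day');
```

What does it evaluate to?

2069-02-28

`start of month` rewinds 2069-02-28 to 2069-02-01.
Adding +1 month to 2069-02-01 gives 2069-03-01.
Going back 1 day from 2069-03-01 reaches 2069-02-28 (last day of February, 28 days).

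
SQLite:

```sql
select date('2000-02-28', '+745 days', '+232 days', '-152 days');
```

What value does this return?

Applying '+745 days' to 2000-02-28: counting 745 days forward gives 2002-03-14.
Applying '+232 days' to 2002-03-14: counting 232 days forward gives 2002-11-01.
Applying '-152 days' to 2002-11-01: counting 152 days back gives 2002-06-02.

2002-06-02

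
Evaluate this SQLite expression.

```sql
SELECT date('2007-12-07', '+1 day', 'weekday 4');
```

Advancing 1 more day within December lands on 2007-12-08.
`weekday 4` advances to the next Thursday; 2007-12-08 is a Saturday, so it moves forward to 2007-12-13.

2007-12-13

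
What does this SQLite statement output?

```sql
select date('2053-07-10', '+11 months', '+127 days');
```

2054-10-15

Adding +11 months to 2053-07-10 gives 2054-06-10.
Applying '+127 days' to 2054-06-10: counting 127 days forward gives 2054-10-15.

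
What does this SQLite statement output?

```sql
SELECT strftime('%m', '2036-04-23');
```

`%m` extracts the 2-digit month (01-12): 04.

04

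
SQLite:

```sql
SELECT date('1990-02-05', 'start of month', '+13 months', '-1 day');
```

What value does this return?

`start of month` rewinds 1990-02-05 to 1990-02-01.
Adding +13 months to 1990-02-01 gives 1991-03-01.
Going back 1 day from 1991-03-01 reaches 1991-02-28 (last day of February, 28 days).

1991-02-28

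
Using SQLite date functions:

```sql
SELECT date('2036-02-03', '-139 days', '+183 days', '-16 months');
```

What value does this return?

Applying '-139 days' to 2036-02-03: counting 139 days back gives 2035-09-17.
Applying '+183 days' to 2035-09-17: counting 183 days forward gives 2036-03-18.
Adding -16 months to 2036-03-18 gives 2034-11-18.

2034-11-18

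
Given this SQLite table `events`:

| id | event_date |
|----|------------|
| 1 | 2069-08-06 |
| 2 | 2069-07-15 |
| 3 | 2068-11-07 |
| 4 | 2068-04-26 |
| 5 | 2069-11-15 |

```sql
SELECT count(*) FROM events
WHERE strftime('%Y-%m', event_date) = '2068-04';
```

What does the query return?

Rows with year-month 2068-04: 2068-04-26 → 1.

1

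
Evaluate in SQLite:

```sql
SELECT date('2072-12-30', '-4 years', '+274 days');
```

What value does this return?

2069-09-30

Adding -4 years to 2072-12-30 gives 2068-12-30.
Applying '+274 days' to 2068-12-30: counting 274 days forward gives 2069-09-30.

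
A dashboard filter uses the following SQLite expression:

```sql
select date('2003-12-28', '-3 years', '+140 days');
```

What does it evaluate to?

2001-05-17

Adding -3 years to 2003-12-28 gives 2000-12-28.
Applying '+140 days' to 2000-12-28: counting 140 days forward gives 2001-05-17.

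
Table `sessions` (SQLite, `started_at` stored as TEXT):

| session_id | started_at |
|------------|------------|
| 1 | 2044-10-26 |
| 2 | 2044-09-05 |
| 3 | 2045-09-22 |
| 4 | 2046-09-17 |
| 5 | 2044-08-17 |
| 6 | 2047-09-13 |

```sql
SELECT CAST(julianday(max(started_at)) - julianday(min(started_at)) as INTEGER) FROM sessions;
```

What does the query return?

1122

MIN = 2044-08-17, MAX = 2047-09-13.
14 days remain in August 2044 after the 17th (31 − 17).
Full months from September 2044 through August 2047 contribute their day counts.
Then 13 days into September 2047.
Total: 14 + 30 + 31 + 30 + 31 + 31 + 28 + 31 + 30 + 31 + 30 + 31 + 31 + 30 + 31 + 30 + 31 + 31 + 28 + 31 + 30 + 31 + 30 + 31 + 31 + 30 + 31 + 30 + 31 + 31 + 28 + 31 + 30 + 31 + 30 + 31 + 31 + 13 = 1122.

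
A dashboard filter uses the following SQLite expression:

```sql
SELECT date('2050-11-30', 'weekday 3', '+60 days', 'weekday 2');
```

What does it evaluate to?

2051-01-31

`weekday 3` advances to the next Wednesday; 2050-11-30 is already a Wednesday, so it stays at 2050-11-30.
Applying '+60 days' to 2050-11-30: counting 60 days forward gives 2051-01-29.
`weekday 2` advances to the next Tuesday; 2051-01-29 is a Sunday, so it moves forward to 2051-01-31.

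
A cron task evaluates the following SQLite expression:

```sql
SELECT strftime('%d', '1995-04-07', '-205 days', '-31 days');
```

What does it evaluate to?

First apply '-205 days', '-31 days': 1995-04-07 → 1994-08-14.
`%d` extracts the 2-digit day of month: 14.

14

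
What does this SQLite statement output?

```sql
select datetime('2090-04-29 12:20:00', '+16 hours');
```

+16 hours from 2090-04-29 12:20:00 is 2090-04-30 04:20:00 (crosses midnight).

2090-04-30 04:20:00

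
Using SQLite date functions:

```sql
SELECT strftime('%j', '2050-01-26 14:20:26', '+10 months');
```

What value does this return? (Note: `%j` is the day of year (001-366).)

First apply '+10 months': 2050-01-26 14:20:26 → 2050-11-26 14:20:26.
Day-of-year for 2050-11-26: days since 2050-01-01 inclusive = 330, zero-padded to 330.

330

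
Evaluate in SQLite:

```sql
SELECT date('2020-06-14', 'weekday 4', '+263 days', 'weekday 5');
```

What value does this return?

`weekday 4` advances to the next Thursday; 2020-06-14 is a Sunday, so it moves forward to 2020-06-18.
Applying '+263 days' to 2020-06-18: counting 263 days forward gives 2021-03-08.
`weekday 5` advances to the next Friday; 2021-03-08 is a Monday, so it moves forward to 2021-03-12.

2021-03-12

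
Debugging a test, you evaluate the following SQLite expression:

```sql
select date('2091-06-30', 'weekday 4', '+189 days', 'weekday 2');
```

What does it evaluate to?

2092-01-15

`weekday 4` advances to the next Thursday; 2091-06-30 is a Saturday, so it moves forward to 2091-07-05.
Applying '+189 days' to 2091-07-05: counting 189 days forward gives 2092-01-10.
`weekday 2` advances to the next Tuesday; 2092-01-10 is a Thursday, so it moves forward to 2092-01-15.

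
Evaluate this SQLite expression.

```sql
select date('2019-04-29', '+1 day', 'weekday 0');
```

2019-05-05

Advancing 1 more day within April lands on 2019-04-30.
`weekday 0` advances to the next Sunday; 2019-04-30 is a Tuesday, so it moves forward to 2019-05-05.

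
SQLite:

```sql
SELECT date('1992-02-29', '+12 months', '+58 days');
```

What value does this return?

Adding +12 months to 1992-02-29 targets 1993-02-29. February 1993 has only 28 days, so SQLite normalizes the 1-day overflow forward to 1993-03-01.
Applying '+58 days' to 1993-03-01: counting 58 days forward gives 1993-04-28.

1993-04-28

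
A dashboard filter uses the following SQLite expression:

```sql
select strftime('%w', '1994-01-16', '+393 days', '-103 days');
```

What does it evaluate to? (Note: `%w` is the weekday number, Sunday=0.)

3

First apply '+393 days', '-103 days': 1994-01-16 → 1994-11-02.
1994-11-02 is a Wednesday; with Sunday=0 that is 3.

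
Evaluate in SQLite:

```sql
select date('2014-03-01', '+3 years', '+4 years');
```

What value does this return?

Adding +3 years to 2014-03-01 gives 2017-03-01.
Adding +4 years to 2017-03-01 gives 2021-03-01.

2021-03-01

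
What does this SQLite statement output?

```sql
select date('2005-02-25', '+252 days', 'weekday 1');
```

2005-11-07

Applying '+252 days' to 2005-02-25: counting 252 days forward gives 2005-11-04.
`weekday 1` advances to the next Monday; 2005-11-04 is a Friday, so it moves forward to 2005-11-07.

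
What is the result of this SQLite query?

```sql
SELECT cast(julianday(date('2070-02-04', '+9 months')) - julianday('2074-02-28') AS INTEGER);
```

-1212

Adding +9 months to 2070-02-04 gives 2070-11-04.
26 days remain in November 2070 after the 4th (30 − 4).
Full months from December 2070 through January 2074 contribute their day counts.
Then 28 days into February 2074.
Total: 26 + 31 + 31 + 28 + 31 + 30 + 31 + 30 + 31 + 31 + 30 + 31 + 30 + 31 + 31 + 29 + 31 + 30 + 31 + 30 + 31 + 31 + 30 + 31 + 30 + 31 + 31 + 28 + 31 + 30 + 31 + 30 + 31 + 31 + 30 + 31 + 30 + 31 + 31 + 28 = 1212.
The subtraction is earlier − later, so the result is −1212 → -1212.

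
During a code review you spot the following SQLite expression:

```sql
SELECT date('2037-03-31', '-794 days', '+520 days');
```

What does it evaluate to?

2036-06-30

Applying '-794 days' to 2037-03-31: counting 794 days back gives 2035-01-27.
Applying '+520 days' to 2035-01-27: counting 520 days forward gives 2036-06-30.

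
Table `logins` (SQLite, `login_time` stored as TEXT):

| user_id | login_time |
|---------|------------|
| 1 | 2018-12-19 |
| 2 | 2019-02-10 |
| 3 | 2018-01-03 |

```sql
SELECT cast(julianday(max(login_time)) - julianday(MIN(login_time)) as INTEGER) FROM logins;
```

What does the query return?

403

MIN = 2018-01-03, MAX = 2019-02-10.
28 days remain in January 2018 after the 3rd (31 − 3).
Full months from February 2018 through January 2019 contribute their day counts.
Then 10 days into February 2019.
Total: 28 + 28 + 31 + 30 + 31 + 30 + 31 + 31 + 30 + 31 + 30 + 31 + 31 + 10 = 403.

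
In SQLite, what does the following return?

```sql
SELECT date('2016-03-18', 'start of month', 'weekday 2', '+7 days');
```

2016-03-08

`start of month` rewinds 2016-03-18 to 2016-03-01.
`weekday 2` advances to the next Tuesday; 2016-03-01 is already a Tuesday, so it stays at 2016-03-01.
Advancing 7 more days within March lands on 2016-03-08.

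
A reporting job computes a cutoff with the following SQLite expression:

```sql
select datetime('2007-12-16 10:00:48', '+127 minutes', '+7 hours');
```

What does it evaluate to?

127 minutes = 2h 7m; +127 minutes from 2007-12-16 10:00:48 is 2007-12-16 12:07:48.
+7 hours from 2007-12-16 12:07:48 is 2007-12-16 19:07:48.

2007-12-16 19:07:48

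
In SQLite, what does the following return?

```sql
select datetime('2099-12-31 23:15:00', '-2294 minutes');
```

2294 minutes = 38h 14m; -2294 minutes from 2099-12-31 23:15:00 is 2099-12-30 09:01:00 (crosses midnight).

2099-12-30 09:01:00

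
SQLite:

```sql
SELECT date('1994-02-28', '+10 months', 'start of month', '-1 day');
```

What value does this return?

1994-11-30

Adding +10 months to 1994-02-28 gives 1994-12-28.
`start of month` rewinds 1994-12-28 to 1994-12-01.
Going back 1 day from 1994-12-01 reaches 1994-11-30 (last day of November, 30 days).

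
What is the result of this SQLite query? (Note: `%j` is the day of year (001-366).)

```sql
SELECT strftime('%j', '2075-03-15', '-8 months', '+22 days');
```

218

First apply '-8 months', '+22 days': 2075-03-15 → 2074-08-06.
Day-of-year for 2074-08-06: days since 2074-01-01 inclusive = 218, zero-padded to 218.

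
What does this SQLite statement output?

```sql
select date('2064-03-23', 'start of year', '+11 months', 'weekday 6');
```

2064-12-06

`start of year` rewinds 2064-03-23 to 2064-01-01.
Adding +11 months to 2064-01-01 gives 2064-12-01.
`weekday 6` advances to the next Saturday; 2064-12-01 is a Monday, so it moves forward to 2064-12-06.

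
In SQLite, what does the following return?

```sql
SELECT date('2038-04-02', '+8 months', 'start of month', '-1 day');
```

Adding +8 months to 2038-04-02 gives 2038-12-02.
`start of month` rewinds 2038-12-02 to 2038-12-01.
Going back 1 day from 2038-12-01 reaches 2038-11-30 (last day of November, 30 days).

2038-11-30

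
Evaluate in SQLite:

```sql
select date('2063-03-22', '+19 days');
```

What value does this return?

2063-04-10

March 2063 has 31 days; 9 remain after the 22nd, so 10 days reach 2063-04-01.
Advancing 9 more days within April lands on 2063-04-10.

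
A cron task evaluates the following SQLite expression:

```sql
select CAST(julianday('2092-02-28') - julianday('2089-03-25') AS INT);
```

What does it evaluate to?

6 days remain in March 2089 after the 25th (31 − 25).
Full months from April 2089 through January 2092 contribute their day counts.
Then 28 days into February 2092.
Total: 6 + 30 + 31 + 30 + 31 + 31 + 30 + 31 + 30 + 31 + 31 + 28 + 31 + 30 + 31 + 30 + 31 + 31 + 30 + 31 + 30 + 31 + 31 + 28 + 31 + 30 + 31 + 30 + 31 + 31 + 30 + 31 + 30 + 31 + 31 + 28 = 1070.

1070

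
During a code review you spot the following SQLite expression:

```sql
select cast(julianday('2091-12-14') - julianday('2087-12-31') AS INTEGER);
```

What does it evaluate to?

0 days remain in December 2087 after the 31st (31 − 31).
Full months from January 2088 through November 2091 contribute their day counts.
Then 14 days into December 2091.
Total: 0 + 31 + 29 + 31 + 30 + 31 + 30 + 31 + 31 + 30 + 31 + 30 + 31 + 31 + 28 + 31 + 30 + 31 + 30 + 31 + 31 + 30 + 31 + 30 + 31 + 31 + 28 + 31 + 30 + 31 + 30 + 31 + 31 + 30 + 31 + 30 + 31 + 31 + 28 + 31 + 30 + 31 + 30 + 31 + 31 + 30 + 31 + 30 + 14 = 1444.

1444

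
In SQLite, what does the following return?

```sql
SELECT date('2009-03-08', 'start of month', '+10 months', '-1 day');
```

2009-12-31

`start of month` rewinds 2009-03-08 to 2009-03-01.
Adding +10 months to 2009-03-01 gives 2010-01-01.
Going back 1 day from 2010-01-01 reaches 2009-12-31 (last day of December, 31 days).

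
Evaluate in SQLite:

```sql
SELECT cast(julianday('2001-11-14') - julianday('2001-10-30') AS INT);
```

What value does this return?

1 day remains in October 2001 after the 30th (31 − 30).
Then 14 days into November 2001.
Total: 1 + 14 = 15.

15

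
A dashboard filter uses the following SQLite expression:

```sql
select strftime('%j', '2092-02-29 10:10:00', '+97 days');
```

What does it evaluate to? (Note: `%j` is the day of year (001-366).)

First apply '+97 days': 2092-02-29 10:10:00 → 2092-06-05 10:10:00.
Day-of-year for 2092-06-05: days since 2092-01-01 inclusive = 157, zero-padded to 157.

157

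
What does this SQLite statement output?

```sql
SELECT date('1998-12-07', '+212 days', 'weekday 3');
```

1999-07-07

Applying '+212 days' to 1998-12-07: counting 212 days forward gives 1999-07-07.
`weekday 3` advances to the next Wednesday; 1999-07-07 is already a Wednesday, so it stays at 1999-07-07.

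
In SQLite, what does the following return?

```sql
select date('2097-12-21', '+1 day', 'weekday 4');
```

Advancing 1 more day within December lands on 2097-12-22.
`weekday 4` advances to the next Thursday; 2097-12-22 is a Sunday, so it moves forward to 2097-12-26.

2097-12-26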